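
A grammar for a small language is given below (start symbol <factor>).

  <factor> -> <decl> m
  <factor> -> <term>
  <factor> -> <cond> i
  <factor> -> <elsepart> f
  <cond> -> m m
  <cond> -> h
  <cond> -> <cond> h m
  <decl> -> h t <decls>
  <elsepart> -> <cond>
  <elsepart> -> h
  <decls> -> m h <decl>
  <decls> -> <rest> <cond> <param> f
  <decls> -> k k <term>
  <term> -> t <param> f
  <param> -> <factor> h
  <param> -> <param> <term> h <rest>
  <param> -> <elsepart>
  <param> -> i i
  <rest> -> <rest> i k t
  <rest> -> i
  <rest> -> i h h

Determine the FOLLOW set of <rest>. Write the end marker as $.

{ f, h, i, m, t }

In <decls> -> <rest> <cond> <param> f: add FIRST(<cond> <param> f) = { h, m }.
In <param> -> <param> <term> h <rest>: <rest> is at the end, add FOLLOW(<param>) = { f, t }.
In <rest> -> <rest> i k t: add FIRST(i k t) = { i }.
Union: FOLLOW(<rest>) = { f, h, i, m, t }.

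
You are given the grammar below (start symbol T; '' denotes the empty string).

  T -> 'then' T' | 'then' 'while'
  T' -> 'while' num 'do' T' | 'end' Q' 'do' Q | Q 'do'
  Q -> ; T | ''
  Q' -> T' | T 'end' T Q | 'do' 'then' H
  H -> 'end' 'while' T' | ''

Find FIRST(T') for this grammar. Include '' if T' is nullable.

{ 'do', 'end', 'while', ; }

T' -> 'while' num 'do' T' contributes {'while'}.
T' -> 'end' Q' 'do' Q contributes {'end'}.
From T' -> Q 'do': Q nullable, take FIRST(Q) ∪ {'do'} = { 'do', ; }.
Union: FIRST(T') = { 'do', 'end', 'while', ; }.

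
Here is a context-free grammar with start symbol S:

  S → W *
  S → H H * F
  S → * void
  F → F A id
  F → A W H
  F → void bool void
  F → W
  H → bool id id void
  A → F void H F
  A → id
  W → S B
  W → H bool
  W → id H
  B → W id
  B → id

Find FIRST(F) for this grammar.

{ *, bool, id, void }

From F → F A id: add FIRST(F) = { *, bool, id, void }.
From F → A W H: add FIRST(A) = { *, bool, id, void }.
F → void bool void contributes {void}.
From F → W: add FIRST(W) = { *, bool, id }.
Union: FIRST(F) = { *, bool, id, void }.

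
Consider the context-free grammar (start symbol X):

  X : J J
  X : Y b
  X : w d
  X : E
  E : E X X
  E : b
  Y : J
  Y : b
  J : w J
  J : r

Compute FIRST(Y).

From Y : J: add FIRST(J) = { r, w }.
Y : b contributes {b}.
Union: FIRST(Y) = { b, r, w }.

{ b, r, w }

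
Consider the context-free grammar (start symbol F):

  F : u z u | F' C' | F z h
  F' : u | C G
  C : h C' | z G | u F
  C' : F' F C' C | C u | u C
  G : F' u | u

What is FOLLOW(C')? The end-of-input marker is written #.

In F : F' C': C' is at the end, add FOLLOW(F) = { #, h, u, z }.
In C : h C': C' is at the end, add FOLLOW(C) = { #, h, u, z }.
In C' : F' F C' C: add FIRST(C) = { h, u, z }.
Union: FOLLOW(C') = { #, h, u, z }.

{ #, h, u, z }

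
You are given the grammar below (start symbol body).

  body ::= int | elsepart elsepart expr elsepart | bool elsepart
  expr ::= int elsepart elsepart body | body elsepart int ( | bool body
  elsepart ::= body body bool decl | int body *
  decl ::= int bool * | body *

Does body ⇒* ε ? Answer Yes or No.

No nonterminal in this grammar is nullable.
No production of body has an RHS whose symbols are all nullable, so body is not nullable.

No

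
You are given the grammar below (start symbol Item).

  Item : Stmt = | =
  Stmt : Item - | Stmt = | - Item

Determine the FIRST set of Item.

{ -, = }

From Item : Stmt =: add FIRST(Stmt) = { -, = }.
Item : = contributes {=}.
Union: FIRST(Item) = { -, = }.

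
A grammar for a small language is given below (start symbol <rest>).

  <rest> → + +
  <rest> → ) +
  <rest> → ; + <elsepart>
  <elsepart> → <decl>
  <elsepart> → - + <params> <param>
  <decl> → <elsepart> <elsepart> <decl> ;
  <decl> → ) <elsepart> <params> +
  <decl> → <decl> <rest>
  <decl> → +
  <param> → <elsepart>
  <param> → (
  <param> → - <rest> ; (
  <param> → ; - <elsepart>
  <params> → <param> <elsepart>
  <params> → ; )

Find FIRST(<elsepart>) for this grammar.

{ ), +, - }

From <elsepart> → <decl>: add FIRST(<decl>) = { ), +, - }.
<elsepart> → - + <params> <param> contributes {-}.
Union: FIRST(<elsepart>) = { ), +, - }.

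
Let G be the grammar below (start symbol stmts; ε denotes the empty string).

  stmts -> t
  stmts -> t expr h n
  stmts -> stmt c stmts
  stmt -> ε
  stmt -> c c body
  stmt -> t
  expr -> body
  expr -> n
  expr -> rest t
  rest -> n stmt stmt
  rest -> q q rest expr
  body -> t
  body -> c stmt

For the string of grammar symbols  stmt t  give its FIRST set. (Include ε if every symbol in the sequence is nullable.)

Add FIRST(stmt)\{ε} = { c, t }; stmt is nullable, continue.
t is a terminal; add {t} and stop.

{ c, t }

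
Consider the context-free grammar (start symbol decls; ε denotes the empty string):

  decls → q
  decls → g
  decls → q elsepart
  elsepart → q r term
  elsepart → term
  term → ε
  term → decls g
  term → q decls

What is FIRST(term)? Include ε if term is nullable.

term → ε contributes ε.
From term → decls g: add FIRST(decls) = { g, q }.
term → q decls contributes {q}.
Union: FIRST(term) = { g, q, ε }.

{ g, q, ε }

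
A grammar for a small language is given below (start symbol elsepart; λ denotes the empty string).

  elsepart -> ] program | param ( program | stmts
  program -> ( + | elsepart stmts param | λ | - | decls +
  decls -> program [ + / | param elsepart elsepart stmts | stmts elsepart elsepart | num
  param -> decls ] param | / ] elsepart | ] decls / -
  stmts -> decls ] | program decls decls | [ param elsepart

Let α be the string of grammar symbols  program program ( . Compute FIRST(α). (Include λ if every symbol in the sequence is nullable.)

{ (, -, /, [, ], num }

Add FIRST(program)\{λ} = { (, -, /, [, ], num }; program is nullable, continue.
Add FIRST(program)\{λ} = { (, -, /, [, ], num }; program is nullable, continue.
( is a terminal; add {(} and stop.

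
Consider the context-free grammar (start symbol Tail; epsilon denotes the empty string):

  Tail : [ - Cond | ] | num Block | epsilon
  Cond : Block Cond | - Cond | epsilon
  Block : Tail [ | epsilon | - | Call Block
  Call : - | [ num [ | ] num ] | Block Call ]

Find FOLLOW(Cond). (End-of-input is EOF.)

{ EOF, [ }

In Tail : [ - Cond: Cond is at the end, add FOLLOW(Tail) = { EOF, [ }.
In Cond : Block Cond: Cond is at the end, add FOLLOW(Cond) = { EOF, [ }.
In Cond : - Cond: Cond is at the end, add FOLLOW(Cond) = { EOF, [ }.
Union: FOLLOW(Cond) = { EOF, [ }.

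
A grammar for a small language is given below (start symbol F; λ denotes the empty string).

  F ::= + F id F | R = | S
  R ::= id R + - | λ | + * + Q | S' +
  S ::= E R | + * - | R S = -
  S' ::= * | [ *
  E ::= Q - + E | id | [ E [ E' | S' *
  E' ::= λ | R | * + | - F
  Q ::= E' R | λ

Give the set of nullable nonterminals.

Directly nullable (have an λ-production): R, E', Q.
No other nonterminal has a production whose RHS symbols are all nullable.

{ E', Q, R }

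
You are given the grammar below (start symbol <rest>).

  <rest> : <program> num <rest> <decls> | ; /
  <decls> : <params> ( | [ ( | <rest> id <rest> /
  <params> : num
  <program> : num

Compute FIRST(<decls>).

From <decls> : <params> (: add FIRST(<params>) = { num }.
<decls> : [ ( contributes {[}.
From <decls> : <rest> id <rest> /: add FIRST(<rest>) = { ;, num }.
Union: FIRST(<decls>) = { ;, [, num }.

{ ;, [, num }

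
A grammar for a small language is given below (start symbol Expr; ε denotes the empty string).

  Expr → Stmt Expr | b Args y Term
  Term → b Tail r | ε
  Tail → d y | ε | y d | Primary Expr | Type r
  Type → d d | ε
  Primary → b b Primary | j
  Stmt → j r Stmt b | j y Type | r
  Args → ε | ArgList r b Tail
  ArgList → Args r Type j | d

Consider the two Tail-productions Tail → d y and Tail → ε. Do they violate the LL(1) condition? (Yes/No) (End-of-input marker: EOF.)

FIRST(d y) = { d } and FIRST(ε) = { ε }.
The second is nullable but FOLLOW(Tail) = { r, y } is disjoint from FIRST of the first.

No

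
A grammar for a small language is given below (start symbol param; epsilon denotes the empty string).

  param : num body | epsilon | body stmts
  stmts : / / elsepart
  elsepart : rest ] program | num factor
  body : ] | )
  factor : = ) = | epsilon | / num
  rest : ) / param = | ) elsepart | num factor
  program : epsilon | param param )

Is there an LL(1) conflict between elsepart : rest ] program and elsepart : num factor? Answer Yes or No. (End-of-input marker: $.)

FIRST(rest ] program) = { ), num } and FIRST(num factor) = { num }.
Both contain num, so the two alternatives are not disjoint — LL(1) conflict.

Yes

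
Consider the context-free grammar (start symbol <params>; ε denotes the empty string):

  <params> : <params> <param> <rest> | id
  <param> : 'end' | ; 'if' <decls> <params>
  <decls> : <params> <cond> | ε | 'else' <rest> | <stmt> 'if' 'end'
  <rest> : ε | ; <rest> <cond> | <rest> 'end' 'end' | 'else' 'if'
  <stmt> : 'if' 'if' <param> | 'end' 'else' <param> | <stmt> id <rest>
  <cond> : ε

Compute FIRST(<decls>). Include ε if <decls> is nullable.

From <decls> : <params> <cond>: add FIRST(<params>) = { id }.
<decls> : ε contributes ε.
<decls> : 'else' <rest> contributes {'else'}.
From <decls> : <stmt> 'if' 'end': add FIRST(<stmt>) = { 'end', 'if' }.
Union: FIRST(<decls>) = { 'else', 'end', 'if', id, ε }.

{ 'else', 'end', 'if', id, ε }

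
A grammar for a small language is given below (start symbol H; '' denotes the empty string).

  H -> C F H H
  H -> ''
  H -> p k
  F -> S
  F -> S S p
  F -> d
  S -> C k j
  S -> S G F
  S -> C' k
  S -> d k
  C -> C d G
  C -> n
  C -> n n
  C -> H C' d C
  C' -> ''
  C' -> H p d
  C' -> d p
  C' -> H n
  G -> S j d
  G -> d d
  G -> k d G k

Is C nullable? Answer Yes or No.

Nullable nonterminals: C', H.
No production of C has an RHS whose symbols are all nullable, so C is not nullable.

No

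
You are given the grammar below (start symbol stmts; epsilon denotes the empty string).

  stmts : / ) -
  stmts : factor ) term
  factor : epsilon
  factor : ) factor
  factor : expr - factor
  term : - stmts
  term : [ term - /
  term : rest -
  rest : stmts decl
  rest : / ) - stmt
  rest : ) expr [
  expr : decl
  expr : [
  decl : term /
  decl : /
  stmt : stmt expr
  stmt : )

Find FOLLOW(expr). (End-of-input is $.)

In factor : expr - factor: add FIRST(- factor) = { - }.
In rest : ) expr [: add FIRST([) = { [ }.
In stmt : stmt expr: expr is at the end, add FOLLOW(stmt) = { ), -, /, [ }.
Union: FOLLOW(expr) = { ), -, /, [ }.

{ ), -, /, [ }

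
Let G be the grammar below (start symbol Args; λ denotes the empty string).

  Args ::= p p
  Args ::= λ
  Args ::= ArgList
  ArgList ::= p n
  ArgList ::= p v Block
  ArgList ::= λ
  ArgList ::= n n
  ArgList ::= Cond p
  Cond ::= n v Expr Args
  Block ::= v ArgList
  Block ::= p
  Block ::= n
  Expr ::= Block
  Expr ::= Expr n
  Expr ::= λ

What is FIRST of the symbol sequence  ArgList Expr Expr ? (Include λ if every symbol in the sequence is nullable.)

Add FIRST(ArgList)\{λ} = { n, p }; ArgList is nullable, continue.
Add FIRST(Expr)\{λ} = { n, p, v }; Expr is nullable, continue.
Add FIRST(Expr)\{λ} = { n, p, v }; Expr is nullable, continue.
Every symbol is nullable, so include λ.

{ n, p, v, λ }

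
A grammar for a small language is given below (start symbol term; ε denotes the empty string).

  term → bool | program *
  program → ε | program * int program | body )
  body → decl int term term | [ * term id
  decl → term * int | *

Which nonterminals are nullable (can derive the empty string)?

Directly nullable (have an ε-production): program.
No other nonterminal has a production whose RHS symbols are all nullable.

{ program }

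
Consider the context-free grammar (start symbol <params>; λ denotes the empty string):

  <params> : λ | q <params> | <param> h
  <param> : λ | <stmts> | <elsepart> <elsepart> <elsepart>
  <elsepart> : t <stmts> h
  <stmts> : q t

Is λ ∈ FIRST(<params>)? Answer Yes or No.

<params> has an λ-production, so <params> ⇒ λ.

Yes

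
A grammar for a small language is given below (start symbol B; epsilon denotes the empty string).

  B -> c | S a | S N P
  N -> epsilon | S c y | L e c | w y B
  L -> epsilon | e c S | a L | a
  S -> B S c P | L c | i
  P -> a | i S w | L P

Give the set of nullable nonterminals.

{ L, N }

Directly nullable (have an epsilon-production): N, L.
No other nonterminal has a production whose RHS symbols are all nullable.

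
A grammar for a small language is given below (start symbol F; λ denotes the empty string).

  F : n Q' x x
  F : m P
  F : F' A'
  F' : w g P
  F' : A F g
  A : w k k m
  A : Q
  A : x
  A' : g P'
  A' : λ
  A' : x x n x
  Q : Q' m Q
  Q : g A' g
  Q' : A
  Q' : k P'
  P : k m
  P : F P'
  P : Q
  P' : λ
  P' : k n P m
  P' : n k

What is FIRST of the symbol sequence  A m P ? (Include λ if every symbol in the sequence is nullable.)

Add FIRST(A) = { g, k, w, x }; A is not nullable, stop.

{ g, k, w, x }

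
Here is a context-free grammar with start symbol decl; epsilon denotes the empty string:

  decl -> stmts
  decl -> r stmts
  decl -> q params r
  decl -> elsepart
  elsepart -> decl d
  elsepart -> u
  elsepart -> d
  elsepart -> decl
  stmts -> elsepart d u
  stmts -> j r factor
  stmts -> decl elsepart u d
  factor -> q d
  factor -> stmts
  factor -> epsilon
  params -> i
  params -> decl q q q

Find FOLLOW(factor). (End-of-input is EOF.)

In stmts -> j r factor: factor is at the end, add FOLLOW(stmts) = { EOF, d, j, q, r, u }.
Union: FOLLOW(factor) = { EOF, d, j, q, r, u }.

{ EOF, d, j, q, r, u }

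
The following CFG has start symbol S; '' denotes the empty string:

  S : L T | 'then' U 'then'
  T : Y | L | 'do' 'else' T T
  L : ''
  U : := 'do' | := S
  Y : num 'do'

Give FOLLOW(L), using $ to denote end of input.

{ $, 'do', 'then', num }

In S : L T: add FIRST(T)\{''} = { 'do', num }.
  Since T is nullable, also add FOLLOW(S) = { $, 'then' }.
In T : L: L is at the end, add FOLLOW(T) = { $, 'do', 'then', num }.
Union: FOLLOW(L) = { $, 'do', 'then', num }.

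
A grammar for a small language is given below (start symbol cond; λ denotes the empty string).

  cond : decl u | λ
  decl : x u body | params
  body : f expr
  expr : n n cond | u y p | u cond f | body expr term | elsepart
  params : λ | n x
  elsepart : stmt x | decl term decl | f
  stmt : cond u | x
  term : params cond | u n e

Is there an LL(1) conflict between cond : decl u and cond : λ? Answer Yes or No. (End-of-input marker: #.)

Yes

FIRST(decl u) = { n, u, x } and FIRST(λ) = { λ }.
The second alternative is nullable and FOLLOW(cond) = { #, f, n, u, x } shares n with FIRST of the first — conflict.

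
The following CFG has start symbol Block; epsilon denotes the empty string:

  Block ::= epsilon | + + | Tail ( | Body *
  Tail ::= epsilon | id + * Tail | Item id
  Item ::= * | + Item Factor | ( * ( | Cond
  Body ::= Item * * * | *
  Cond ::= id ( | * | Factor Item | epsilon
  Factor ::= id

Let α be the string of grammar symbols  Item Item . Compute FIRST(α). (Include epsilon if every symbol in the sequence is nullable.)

{ (, *, +, id, epsilon }

Add FIRST(Item)\{epsilon} = { (, *, +, id }; Item is nullable, continue.
Add FIRST(Item)\{epsilon} = { (, *, +, id }; Item is nullable, continue.
Every symbol is nullable, so include epsilon.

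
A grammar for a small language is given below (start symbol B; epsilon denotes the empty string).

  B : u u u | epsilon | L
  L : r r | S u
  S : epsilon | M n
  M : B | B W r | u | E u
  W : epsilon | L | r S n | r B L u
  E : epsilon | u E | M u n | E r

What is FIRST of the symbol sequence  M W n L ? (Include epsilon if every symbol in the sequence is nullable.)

Add FIRST(M)\{epsilon} = { n, r, u }; M is nullable, continue.
Add FIRST(W)\{epsilon} = { n, r, u }; W is nullable, continue.
n is a terminal; add {n} and stop.

{ n, r, u }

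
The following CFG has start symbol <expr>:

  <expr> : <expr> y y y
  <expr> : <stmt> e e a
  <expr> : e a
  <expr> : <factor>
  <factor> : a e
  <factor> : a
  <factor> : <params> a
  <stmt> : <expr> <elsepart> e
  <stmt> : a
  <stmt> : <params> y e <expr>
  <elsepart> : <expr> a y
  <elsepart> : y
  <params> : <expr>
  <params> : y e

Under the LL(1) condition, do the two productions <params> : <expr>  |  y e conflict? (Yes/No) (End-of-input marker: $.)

FIRST(<expr>) = { a, e, y } and FIRST(y e) = { y }.
Both contain y, so the two alternatives are not disjoint — LL(1) conflict.

Yes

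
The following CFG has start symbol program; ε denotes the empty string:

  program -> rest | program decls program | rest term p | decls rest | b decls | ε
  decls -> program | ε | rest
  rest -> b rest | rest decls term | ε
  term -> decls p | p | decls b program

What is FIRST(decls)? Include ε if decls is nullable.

From decls -> program: add FIRST(program) = { b, p, ε } (including ε since program is nullable).
decls -> ε contributes ε.
From decls -> rest: add FIRST(rest) = { b, p, ε } (including ε since rest is nullable).
Union: FIRST(decls) = { b, p, ε }.

{ b, p, ε }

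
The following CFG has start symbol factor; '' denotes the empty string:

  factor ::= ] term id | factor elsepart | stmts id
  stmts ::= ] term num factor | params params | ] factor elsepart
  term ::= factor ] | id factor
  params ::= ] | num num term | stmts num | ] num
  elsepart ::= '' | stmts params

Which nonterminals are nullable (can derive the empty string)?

{ elsepart }

Directly nullable (have an ''-production): elsepart.
No other nonterminal has a production whose RHS symbols are all nullable.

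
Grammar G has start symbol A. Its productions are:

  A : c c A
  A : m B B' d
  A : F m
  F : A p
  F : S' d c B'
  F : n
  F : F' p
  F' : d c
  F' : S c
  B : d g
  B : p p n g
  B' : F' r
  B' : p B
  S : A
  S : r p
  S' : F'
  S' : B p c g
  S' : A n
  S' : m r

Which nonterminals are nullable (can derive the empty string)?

{ } (none)

No nonterminal has an empty production or an RHS whose symbols are all nullable.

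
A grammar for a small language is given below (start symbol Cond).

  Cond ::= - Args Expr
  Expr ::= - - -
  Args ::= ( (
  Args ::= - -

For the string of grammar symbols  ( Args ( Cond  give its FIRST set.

( is a terminal; add {(} and stop.

{ ( }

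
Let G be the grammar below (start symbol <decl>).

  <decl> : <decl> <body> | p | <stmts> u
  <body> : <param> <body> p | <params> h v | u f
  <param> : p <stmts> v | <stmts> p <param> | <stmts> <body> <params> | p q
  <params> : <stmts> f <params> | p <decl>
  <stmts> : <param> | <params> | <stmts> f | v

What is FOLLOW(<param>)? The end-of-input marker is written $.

In <body> : <param> <body> p: add FIRST(<body> p) = { p, u, v }.
In <param> : <stmts> p <param>: <param> is at the end, add FOLLOW(<param>) = { f, p, u, v }.
In <stmts> : <param>: <param> is at the end, add FOLLOW(<stmts>) = { f, p, u, v }.
Union: FOLLOW(<param>) = { f, p, u, v }.

{ f, p, u, v }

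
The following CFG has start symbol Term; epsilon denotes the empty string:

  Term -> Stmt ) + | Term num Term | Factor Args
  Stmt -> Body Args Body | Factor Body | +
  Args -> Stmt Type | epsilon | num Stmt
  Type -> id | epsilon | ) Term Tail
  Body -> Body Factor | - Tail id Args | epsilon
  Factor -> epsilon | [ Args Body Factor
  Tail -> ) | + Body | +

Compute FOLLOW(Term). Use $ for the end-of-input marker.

{ $, ), +, num }

Term is the start symbol, so $ ∈ FOLLOW(Term).
In Term -> Term num Term: add FIRST(num Term) = { num }.
In Term -> Term num Term: Term is at the end, add FOLLOW(Term) = { $, ), +, num }.
In Type -> ) Term Tail: add FIRST(Tail) = { ), + }.
Union: FOLLOW(Term) = { $, ), +, num }.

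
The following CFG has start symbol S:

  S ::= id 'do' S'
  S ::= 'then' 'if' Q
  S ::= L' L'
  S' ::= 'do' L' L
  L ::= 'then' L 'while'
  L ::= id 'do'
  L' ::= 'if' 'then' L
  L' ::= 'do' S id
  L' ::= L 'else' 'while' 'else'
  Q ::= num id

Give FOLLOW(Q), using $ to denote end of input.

{ $, id }

In S ::= 'then' 'if' Q: Q is at the end, add FOLLOW(S) = { $, id }.
Union: FOLLOW(Q) = { $, id }.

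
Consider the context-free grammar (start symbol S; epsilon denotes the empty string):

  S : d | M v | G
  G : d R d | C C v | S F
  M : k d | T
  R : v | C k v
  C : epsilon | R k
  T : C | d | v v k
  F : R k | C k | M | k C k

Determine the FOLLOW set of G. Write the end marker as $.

{ $, d, k, v }

In S : G: G is at the end, add FOLLOW(S) = { $, d, k, v }.
Union: FOLLOW(G) = { $, d, k, v }.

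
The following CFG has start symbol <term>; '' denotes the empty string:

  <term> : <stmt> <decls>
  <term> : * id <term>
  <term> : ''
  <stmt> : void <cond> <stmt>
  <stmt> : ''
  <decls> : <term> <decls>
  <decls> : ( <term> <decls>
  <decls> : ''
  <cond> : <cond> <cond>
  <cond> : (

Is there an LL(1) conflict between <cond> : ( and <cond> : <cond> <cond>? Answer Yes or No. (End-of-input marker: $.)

FIRST(() = { ( } and FIRST(<cond> <cond>) = { ( }.
Both contain (, so the two alternatives are not disjoint — LL(1) conflict.

Yes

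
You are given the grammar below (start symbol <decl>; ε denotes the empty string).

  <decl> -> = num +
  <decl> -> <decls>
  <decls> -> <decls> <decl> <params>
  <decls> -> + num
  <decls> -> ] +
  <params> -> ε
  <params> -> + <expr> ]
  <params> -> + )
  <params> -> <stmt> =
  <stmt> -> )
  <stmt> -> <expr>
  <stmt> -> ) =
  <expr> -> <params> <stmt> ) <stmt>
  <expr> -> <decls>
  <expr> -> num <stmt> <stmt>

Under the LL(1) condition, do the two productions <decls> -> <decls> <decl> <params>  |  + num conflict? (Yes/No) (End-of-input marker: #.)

Yes

FIRST(<decls> <decl> <params>) = { +, ] } and FIRST(+ num) = { + }.
Both contain +, so the two alternatives are not disjoint — LL(1) conflict.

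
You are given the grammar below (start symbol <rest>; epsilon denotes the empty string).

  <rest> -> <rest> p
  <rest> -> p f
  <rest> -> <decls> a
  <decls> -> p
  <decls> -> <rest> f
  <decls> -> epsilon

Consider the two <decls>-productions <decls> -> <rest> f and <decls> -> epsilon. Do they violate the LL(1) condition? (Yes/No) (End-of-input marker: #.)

FIRST(<rest> f) = { a, p } and FIRST(epsilon) = { epsilon }.
The second alternative is nullable and FOLLOW(<decls>) = { a } shares a with FIRST of the first — conflict.

Yes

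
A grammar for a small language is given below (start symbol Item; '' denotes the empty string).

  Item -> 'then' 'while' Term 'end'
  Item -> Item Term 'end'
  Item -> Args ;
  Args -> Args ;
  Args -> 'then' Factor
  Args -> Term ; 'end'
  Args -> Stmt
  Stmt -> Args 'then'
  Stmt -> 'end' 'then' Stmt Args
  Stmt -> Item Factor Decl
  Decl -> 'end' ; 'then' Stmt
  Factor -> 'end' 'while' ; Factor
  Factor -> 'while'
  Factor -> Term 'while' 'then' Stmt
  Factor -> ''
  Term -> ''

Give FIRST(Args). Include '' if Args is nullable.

From Args -> Args ;: add FIRST(Args) = { 'end', 'then', ; }.
Args -> 'then' Factor contributes {'then'}.
From Args -> Term ; 'end': Term nullable, take FIRST(Term) ∪ {;} = { ; }.
From Args -> Stmt: add FIRST(Stmt) = { 'end', 'then', ; }.
Union: FIRST(Args) = { 'end', 'then', ; }.

{ 'end', 'then', ; }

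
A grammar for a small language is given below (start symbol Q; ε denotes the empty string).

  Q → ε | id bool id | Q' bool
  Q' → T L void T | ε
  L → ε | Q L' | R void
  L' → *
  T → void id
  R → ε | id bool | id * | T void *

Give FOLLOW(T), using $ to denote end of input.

{ *, bool, id, void }

In Q' → T L void T: add FIRST(L void T) = { *, bool, id, void }.
In Q' → T L void T: T is at the end, add FOLLOW(Q') = { bool }.
In R → T void *: add FIRST(void *) = { void }.
Union: FOLLOW(T) = { *, bool, id, void }.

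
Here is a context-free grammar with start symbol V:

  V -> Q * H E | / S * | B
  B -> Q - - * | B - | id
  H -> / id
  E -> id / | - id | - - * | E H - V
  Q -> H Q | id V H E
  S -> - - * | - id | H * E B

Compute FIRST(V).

{ /, id }

From V -> Q * H E: add FIRST(Q) = { /, id }.
V -> / S * contributes {/}.
From V -> B: add FIRST(B) = { /, id }.
Union: FIRST(V) = { /, id }.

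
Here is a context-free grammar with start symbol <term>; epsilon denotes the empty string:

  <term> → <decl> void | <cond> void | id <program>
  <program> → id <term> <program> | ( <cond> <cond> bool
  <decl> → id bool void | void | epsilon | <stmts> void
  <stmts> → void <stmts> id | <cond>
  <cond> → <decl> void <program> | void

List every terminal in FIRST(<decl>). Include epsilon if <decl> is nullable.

{ id, void, epsilon }

<decl> → id bool void contributes {id}.
<decl> → void contributes {void}.
<decl> → epsilon contributes epsilon.
From <decl> → <stmts> void: add FIRST(<stmts>) = { id, void }.
Union: FIRST(<decl>) = { id, void, epsilon }.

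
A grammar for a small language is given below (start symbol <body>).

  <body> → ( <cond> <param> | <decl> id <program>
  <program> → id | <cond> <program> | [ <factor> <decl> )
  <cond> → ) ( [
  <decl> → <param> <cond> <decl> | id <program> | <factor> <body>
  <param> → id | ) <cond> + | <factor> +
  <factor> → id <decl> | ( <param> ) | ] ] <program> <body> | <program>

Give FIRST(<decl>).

{ (, ), [, ], id }

From <decl> → <param> <cond> <decl>: add FIRST(<param>) = { (, ), [, ], id }.
<decl> → id <program> contributes {id}.
From <decl> → <factor> <body>: add FIRST(<factor>) = { (, ), [, ], id }.
Union: FIRST(<decl>) = { (, ), [, ], id }.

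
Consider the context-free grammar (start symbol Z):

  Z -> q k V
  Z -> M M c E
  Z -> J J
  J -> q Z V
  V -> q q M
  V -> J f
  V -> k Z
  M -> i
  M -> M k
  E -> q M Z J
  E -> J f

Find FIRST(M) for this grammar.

{ i }

M -> i contributes {i}.
From M -> M k: add FIRST(M) = { i }.
Union: FIRST(M) = { i }.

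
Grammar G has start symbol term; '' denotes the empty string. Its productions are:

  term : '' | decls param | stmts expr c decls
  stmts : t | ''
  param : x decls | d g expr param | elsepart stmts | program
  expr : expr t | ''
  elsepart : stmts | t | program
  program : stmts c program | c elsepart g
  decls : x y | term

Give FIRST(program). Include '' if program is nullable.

From program : stmts c program: stmts nullable, take FIRST(stmts) ∪ {c} = { c, t }.
program : c elsepart g contributes {c}.
Union: FIRST(program) = { c, t }.

{ c, t }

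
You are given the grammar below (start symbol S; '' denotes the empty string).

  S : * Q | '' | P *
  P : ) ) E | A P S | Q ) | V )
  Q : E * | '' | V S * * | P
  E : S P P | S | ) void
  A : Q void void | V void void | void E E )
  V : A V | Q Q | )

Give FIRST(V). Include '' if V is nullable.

From V : A V: add FIRST(A) = { ), *, void }.
From V : Q Q: Q, Q nullable, take FIRST(Q) ∪ FIRST(Q) = { ), *, void }; also '' since the whole RHS is nullable.
V : ) contributes {)}.
Union: FIRST(V) = { ), *, void, '' }.

{ ), *, void, '' }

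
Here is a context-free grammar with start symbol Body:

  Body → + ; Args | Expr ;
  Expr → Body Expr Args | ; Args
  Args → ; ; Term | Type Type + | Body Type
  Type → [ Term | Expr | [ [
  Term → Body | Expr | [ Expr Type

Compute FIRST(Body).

{ +, ; }

Body → + ; Args contributes {+}.
From Body → Expr ;: add FIRST(Expr) = { +, ; }.
Union: FIRST(Body) = { +, ; }.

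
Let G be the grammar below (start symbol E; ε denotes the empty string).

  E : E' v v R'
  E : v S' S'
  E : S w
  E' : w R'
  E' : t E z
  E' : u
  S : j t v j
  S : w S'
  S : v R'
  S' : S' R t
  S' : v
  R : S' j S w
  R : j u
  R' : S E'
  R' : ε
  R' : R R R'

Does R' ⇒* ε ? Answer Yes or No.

R' has an ε-production, so R' ⇒ ε.

Yes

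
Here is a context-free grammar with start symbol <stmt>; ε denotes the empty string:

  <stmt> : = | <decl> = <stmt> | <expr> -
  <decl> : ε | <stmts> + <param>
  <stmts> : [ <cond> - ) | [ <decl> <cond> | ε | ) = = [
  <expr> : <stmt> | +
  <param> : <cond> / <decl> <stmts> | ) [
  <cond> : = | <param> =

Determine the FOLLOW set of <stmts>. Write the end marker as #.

In <decl> : <stmts> + <param>: add FIRST(+ <param>) = { + }.
In <param> : <cond> / <decl> <stmts>: <stmts> is at the end, add FOLLOW(<param>) = { ), =, [ }.
Union: FOLLOW(<stmts>) = { ), +, =, [ }.

{ ), +, =, [ }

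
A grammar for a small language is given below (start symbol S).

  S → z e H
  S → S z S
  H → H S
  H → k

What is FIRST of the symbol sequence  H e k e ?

Add FIRST(H) = { k }; H is not nullable, stop.

{ k }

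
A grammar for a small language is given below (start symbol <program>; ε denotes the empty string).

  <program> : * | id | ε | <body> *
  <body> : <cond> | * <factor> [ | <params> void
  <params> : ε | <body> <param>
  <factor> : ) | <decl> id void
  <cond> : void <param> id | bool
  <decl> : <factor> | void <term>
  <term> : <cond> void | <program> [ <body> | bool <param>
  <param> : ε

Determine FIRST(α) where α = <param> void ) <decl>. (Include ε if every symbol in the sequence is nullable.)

Add FIRST(<param>)\{ε} = {  }; <param> is nullable, continue.
void is a terminal; add {void} and stop.

{ void }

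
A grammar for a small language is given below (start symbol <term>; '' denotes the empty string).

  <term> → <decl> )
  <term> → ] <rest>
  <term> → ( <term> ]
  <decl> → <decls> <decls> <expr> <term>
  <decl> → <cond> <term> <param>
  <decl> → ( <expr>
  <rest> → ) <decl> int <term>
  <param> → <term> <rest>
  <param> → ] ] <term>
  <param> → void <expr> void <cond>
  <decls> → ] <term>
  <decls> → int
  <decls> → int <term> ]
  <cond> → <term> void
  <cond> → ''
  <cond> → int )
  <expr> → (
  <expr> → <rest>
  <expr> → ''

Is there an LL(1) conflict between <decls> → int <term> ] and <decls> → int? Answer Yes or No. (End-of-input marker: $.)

FIRST(int <term> ]) = { int } and FIRST(int) = { int }.
Both contain int, so the two alternatives are not disjoint — LL(1) conflict.

Yes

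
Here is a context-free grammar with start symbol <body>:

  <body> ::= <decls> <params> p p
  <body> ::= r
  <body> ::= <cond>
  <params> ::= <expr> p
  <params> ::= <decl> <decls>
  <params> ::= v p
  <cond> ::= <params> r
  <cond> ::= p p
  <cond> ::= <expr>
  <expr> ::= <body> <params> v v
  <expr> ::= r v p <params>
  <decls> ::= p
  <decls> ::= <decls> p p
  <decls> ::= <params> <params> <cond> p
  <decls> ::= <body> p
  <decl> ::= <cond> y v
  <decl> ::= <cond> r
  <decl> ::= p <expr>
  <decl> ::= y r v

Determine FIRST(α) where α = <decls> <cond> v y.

Add FIRST(<decls>) = { p, r, v, y }; <decls> is not nullable, stop.

{ p, r, v, y }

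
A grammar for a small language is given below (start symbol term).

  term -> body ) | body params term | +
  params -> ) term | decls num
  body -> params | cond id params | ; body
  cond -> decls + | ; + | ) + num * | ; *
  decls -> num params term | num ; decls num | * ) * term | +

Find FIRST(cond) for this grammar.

From cond -> decls +: add FIRST(decls) = { *, +, num }.
cond -> ; + contributes {;}.
cond -> ) + num * contributes {)}.
cond -> ; * contributes {;}.
Union: FIRST(cond) = { ), *, +, ;, num }.

{ ), *, +, ;, num }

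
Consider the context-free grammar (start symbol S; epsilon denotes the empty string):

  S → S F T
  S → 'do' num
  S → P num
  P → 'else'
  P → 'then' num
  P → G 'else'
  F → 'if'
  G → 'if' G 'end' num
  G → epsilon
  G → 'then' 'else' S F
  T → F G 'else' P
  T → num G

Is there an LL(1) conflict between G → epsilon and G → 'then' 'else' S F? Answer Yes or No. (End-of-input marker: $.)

No

FIRST(epsilon) = { epsilon } and FIRST('then' 'else' S F) = { 'then' }.
The first is nullable but FOLLOW(G) = { $, 'else', 'end', 'if' } is disjoint from FIRST of the second.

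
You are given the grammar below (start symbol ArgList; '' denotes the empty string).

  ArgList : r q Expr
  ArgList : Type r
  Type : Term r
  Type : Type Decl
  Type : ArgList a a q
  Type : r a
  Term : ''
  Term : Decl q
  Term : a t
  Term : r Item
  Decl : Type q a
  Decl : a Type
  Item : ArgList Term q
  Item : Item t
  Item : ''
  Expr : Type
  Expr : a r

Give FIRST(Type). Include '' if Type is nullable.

{ a, r }

From Type : Term r: Term nullable, take FIRST(Term) ∪ {r} = { a, r }.
From Type : Type Decl: add FIRST(Type) = { a, r }.
From Type : ArgList a a q: add FIRST(ArgList) = { a, r }.
Type : r a contributes {r}.
Union: FIRST(Type) = { a, r }.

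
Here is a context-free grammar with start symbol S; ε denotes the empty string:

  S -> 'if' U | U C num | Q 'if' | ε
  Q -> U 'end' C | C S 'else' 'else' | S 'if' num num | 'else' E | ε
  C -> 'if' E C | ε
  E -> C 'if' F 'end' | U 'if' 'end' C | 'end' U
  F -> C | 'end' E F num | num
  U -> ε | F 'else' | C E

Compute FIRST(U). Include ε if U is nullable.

U -> ε contributes ε.
From U -> F 'else': F nullable, take FIRST(F) ∪ {'else'} = { 'else', 'end', 'if', num }.
From U -> C E: C nullable, take FIRST(C) ∪ FIRST(E) = { 'else', 'end', 'if', num }.
Union: FIRST(U) = { 'else', 'end', 'if', num, ε }.

{ 'else', 'end', 'if', num, ε }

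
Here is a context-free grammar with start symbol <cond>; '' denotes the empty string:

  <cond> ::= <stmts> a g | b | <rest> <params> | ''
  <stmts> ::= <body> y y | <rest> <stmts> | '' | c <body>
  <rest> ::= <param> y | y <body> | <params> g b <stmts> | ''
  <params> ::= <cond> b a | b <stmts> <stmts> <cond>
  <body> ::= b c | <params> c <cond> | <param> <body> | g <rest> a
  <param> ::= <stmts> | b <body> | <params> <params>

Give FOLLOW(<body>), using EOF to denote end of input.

In <stmts> ::= <body> y y: add FIRST(y y) = { y }.
In <stmts> ::= c <body>: <body> is at the end, add FOLLOW(<stmts>) = { EOF, a, b, c, g, y }.
In <rest> ::= y <body>: <body> is at the end, add FOLLOW(<rest>) = { EOF, a, b, c, g, y }.
In <body> ::= <param> <body>: <body> is at the end, add FOLLOW(<body>) = { EOF, a, b, c, g, y }.
In <param> ::= b <body>: <body> is at the end, add FOLLOW(<param>) = { a, b, c, g, y }.
Union: FOLLOW(<body>) = { EOF, a, b, c, g, y }.

{ EOF, a, b, c, g, y }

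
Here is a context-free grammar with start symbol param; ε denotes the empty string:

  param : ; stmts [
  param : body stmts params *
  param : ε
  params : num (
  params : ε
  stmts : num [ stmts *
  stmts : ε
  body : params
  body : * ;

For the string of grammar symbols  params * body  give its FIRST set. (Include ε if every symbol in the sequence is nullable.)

{ *, num }

Add FIRST(params)\{ε} = { num }; params is nullable, continue.
* is a terminal; add {*} and stop.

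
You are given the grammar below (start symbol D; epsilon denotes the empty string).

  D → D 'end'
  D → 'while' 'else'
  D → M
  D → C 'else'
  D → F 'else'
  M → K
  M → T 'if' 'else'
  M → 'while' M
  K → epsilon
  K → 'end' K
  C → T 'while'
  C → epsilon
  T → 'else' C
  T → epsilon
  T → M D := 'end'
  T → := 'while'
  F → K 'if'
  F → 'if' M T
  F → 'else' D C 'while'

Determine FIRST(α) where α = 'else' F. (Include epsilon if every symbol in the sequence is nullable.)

{ 'else' }

'else' is a terminal; add {'else'} and stop.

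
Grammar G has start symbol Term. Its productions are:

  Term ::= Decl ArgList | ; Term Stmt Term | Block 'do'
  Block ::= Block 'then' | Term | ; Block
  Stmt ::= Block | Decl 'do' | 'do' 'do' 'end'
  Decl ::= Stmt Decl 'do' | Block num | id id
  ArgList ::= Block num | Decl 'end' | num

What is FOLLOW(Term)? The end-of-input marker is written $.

Term is the start symbol, so $ ∈ FOLLOW(Term).
In Term ::= ; Term Stmt Term: add FIRST(Stmt Term) = { 'do', ;, id }.
In Term ::= ; Term Stmt Term: Term is at the end, add FOLLOW(Term) = { $, 'do', 'then', ;, id, num }.
In Block ::= Term: Term is at the end, add FOLLOW(Block) = { 'do', 'then', ;, id, num }.
Union: FOLLOW(Term) = { $, 'do', 'then', ;, id, num }.

{ $, 'do', 'then', ;, id, num }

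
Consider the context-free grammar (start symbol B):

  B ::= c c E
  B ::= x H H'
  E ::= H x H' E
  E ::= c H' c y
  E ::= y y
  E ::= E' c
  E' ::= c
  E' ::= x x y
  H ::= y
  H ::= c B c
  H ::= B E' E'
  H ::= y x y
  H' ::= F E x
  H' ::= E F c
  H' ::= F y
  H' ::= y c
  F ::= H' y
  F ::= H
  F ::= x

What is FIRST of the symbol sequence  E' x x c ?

Add FIRST(E') = { c, x }; E' is not nullable, stop.

{ c, x }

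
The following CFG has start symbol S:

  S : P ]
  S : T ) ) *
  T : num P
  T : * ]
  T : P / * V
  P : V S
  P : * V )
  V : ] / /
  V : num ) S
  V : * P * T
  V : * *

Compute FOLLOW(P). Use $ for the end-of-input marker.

In S : P ]: add FIRST(]) = { ] }.
In T : num P: P is at the end, add FOLLOW(T) = { ), *, ], num }.
In T : P / * V: add FIRST(/ * V) = { / }.
In V : * P * T: add FIRST(* T) = { * }.
Union: FOLLOW(P) = { ), *, /, ], num }.

{ ), *, /, ], num }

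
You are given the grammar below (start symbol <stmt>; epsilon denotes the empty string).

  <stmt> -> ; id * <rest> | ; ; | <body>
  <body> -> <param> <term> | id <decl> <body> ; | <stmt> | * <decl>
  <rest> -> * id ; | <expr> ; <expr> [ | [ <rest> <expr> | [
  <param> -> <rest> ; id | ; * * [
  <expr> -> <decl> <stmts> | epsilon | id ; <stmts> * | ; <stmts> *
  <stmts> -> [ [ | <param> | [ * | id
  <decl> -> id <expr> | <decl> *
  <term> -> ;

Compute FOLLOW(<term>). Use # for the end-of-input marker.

{ #, ; }

In <body> -> <param> <term>: <term> is at the end, add FOLLOW(<body>) = { #, ; }.
Union: FOLLOW(<term>) = { #, ; }.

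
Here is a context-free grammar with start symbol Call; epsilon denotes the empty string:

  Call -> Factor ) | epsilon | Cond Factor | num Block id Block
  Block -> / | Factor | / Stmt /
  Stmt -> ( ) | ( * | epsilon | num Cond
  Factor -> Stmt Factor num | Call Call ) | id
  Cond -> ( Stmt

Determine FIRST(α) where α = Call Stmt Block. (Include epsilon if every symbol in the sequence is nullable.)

Add FIRST(Call)\{epsilon} = { (, ), id, num }; Call is nullable, continue.
Add FIRST(Stmt)\{epsilon} = { (, num }; Stmt is nullable, continue.
Add FIRST(Block) = { (, ), /, id, num }; Block is not nullable, stop.

{ (, ), /, id, num }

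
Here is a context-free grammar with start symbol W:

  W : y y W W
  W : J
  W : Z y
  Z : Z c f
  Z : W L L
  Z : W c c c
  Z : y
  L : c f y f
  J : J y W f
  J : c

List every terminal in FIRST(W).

{ c, y }

W : y y W W contributes {y}.
From W : J: add FIRST(J) = { c }.
From W : Z y: add FIRST(Z) = { c, y }.
Union: FIRST(W) = { c, y }.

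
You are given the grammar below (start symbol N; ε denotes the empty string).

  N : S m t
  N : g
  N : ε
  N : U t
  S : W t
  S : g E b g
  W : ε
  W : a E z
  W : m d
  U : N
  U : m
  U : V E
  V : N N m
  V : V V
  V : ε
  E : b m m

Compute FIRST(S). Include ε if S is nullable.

{ a, g, m, t }

From S : W t: W nullable, take FIRST(W) ∪ {t} = { a, m, t }.
S : g E b g contributes {g}.
Union: FIRST(S) = { a, g, m, t }.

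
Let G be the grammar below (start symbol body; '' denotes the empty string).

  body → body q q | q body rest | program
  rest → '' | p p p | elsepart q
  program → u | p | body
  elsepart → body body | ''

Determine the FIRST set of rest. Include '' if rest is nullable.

{ p, q, u, '' }

rest → '' contributes ''.
rest → p p p contributes {p}.
From rest → elsepart q: elsepart nullable, take FIRST(elsepart) ∪ {q} = { p, q, u }.
Union: FIRST(rest) = { p, q, u, '' }.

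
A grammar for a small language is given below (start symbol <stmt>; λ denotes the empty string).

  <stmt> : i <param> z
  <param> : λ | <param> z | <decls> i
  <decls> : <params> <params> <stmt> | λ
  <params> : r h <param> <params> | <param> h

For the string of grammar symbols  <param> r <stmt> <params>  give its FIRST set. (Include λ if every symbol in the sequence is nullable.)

Add FIRST(<param>)\{λ} = { h, i, r, z }; <param> is nullable, continue.
r is a terminal; add {r} and stop.

{ h, i, r, z }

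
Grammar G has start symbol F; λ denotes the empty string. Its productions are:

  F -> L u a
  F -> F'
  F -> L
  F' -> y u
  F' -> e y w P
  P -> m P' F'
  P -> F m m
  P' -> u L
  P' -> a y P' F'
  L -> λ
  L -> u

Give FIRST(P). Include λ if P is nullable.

P -> m P' F' contributes {m}.
From P -> F m m: F nullable, take FIRST(F) ∪ {m} = { e, m, u, y }.
Union: FIRST(P) = { e, m, u, y }.

{ e, m, u, y }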